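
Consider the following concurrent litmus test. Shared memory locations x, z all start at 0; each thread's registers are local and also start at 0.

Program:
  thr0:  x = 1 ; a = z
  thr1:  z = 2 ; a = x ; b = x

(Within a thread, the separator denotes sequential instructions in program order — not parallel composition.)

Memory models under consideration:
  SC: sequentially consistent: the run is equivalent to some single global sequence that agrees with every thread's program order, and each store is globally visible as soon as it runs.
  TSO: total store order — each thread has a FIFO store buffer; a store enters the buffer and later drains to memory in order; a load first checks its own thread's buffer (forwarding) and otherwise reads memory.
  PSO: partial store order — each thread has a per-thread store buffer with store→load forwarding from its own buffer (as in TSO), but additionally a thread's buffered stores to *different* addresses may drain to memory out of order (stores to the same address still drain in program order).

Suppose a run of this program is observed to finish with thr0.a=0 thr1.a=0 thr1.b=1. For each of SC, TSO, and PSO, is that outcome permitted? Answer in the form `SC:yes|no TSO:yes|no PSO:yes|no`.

SC:no TSO:yes PSO:yes

outcome vector order: (thr0.a,thr1.a,thr1.b)
SC (4): (0,1,1); (2,0,0); (2,0,1); (2,1,1)
TSO (6): (0,0,0); (0,0,1); (0,1,1); (2,0,0); (2,0,1); (2,1,1)
PSO (6): (0,0,0); (0,0,1); (0,1,1); (2,0,0); (2,0,1); (2,1,1)
target (0,0,1) ∈ {TSO,PSO}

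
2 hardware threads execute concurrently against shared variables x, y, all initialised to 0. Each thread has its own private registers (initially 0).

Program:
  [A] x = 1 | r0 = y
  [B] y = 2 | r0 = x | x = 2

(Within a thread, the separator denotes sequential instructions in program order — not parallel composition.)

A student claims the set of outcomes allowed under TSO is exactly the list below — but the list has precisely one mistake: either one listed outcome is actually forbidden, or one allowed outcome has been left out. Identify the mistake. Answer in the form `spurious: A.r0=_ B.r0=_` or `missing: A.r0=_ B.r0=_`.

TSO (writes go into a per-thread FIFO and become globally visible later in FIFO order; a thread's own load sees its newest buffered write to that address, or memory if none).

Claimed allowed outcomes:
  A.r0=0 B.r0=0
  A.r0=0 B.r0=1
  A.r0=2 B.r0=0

missing: A.r0=2 B.r0=1

outcome vector order: (A.r0,B.r0)
under TSO → (0,0); (0,1); (2,0); (2,1)
TSO∖claimed = {(2,1)}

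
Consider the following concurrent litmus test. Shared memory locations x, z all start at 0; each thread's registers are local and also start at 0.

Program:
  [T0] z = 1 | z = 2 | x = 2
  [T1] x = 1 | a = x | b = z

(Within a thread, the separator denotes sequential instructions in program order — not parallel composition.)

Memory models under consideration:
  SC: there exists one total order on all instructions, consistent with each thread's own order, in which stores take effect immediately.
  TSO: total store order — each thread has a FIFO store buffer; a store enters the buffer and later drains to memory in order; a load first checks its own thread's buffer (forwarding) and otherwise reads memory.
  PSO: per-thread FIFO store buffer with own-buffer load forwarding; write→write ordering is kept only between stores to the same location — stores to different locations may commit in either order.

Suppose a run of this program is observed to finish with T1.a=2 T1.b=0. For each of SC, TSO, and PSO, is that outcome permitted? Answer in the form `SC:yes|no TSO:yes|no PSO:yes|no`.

outcome vector order: (T1.a,T1.b)
under SC → 10, 11, 12, 22
under TSO → 10, 11, 12, 22
under PSO → 10, 11, 12, 20, 21, 22
target 20 ∈ {PSO}

SC:no TSO:no PSO:yes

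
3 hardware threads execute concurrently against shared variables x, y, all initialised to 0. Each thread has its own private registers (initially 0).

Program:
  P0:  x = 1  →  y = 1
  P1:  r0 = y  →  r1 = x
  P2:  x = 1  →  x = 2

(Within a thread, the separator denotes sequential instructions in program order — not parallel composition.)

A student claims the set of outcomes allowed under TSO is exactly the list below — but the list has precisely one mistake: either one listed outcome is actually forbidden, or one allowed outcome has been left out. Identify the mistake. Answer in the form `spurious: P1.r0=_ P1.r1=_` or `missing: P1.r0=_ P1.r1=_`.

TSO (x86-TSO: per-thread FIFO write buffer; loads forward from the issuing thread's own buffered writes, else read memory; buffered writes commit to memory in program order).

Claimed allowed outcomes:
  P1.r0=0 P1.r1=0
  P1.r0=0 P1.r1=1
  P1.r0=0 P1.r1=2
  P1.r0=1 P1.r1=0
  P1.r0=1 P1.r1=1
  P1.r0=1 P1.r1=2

spurious: P1.r0=1 P1.r1=0

outcome vector order: (P1.r0,P1.r1)
[TSO] allowed = {00, 01, 02, 11, 12}
claimed∖TSO = {10}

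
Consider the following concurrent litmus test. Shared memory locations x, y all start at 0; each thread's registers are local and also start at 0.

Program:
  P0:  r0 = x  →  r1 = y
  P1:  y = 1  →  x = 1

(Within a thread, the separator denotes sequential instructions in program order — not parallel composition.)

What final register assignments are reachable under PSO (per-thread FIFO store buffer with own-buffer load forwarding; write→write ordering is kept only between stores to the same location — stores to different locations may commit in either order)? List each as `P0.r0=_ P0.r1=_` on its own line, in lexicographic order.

P0.r0=0 P0.r1=0
P0.r0=0 P0.r1=1
P0.r0=1 P0.r1=0
P0.r0=1 P0.r1=1

outcome vector order: (P0.r0,P0.r1)
|PSO outcomes| = 4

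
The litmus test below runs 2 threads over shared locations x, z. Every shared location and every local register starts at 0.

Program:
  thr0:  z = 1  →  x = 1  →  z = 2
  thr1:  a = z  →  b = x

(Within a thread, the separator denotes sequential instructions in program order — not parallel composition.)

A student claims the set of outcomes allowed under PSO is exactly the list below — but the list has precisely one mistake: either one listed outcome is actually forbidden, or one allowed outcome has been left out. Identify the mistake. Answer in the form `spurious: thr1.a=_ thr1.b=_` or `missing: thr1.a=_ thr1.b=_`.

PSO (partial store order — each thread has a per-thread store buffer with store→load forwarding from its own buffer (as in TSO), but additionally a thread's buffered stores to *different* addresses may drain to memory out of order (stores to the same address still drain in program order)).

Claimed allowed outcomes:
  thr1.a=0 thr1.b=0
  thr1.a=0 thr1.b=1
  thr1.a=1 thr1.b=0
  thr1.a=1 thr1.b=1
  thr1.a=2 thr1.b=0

missing: thr1.a=2 thr1.b=1

outcome vector order: (thr1.a,thr1.b)
PSO (6): 0/0, 0/1, 1/0, 1/1, 2/0, 2/1
PSO∖claimed = {2/1}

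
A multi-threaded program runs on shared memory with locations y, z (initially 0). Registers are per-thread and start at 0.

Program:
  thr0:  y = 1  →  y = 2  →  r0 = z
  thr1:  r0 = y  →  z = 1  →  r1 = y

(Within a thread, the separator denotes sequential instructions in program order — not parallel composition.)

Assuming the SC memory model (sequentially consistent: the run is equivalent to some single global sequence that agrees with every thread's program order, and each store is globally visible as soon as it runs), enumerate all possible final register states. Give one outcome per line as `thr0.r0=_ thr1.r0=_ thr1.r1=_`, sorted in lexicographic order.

outcome vector order: (thr0.r0,thr1.r0,thr1.r1)
|SC outcomes| = 9

thr0.r0=0 thr1.r0=0 thr1.r1=2
thr0.r0=0 thr1.r0=1 thr1.r1=2
thr0.r0=0 thr1.r0=2 thr1.r1=2
thr0.r0=1 thr1.r0=0 thr1.r1=0
thr0.r0=1 thr1.r0=0 thr1.r1=1
thr0.r0=1 thr1.r0=0 thr1.r1=2
thr0.r0=1 thr1.r0=1 thr1.r1=1
thr0.r0=1 thr1.r0=1 thr1.r1=2
thr0.r0=1 thr1.r0=2 thr1.r1=2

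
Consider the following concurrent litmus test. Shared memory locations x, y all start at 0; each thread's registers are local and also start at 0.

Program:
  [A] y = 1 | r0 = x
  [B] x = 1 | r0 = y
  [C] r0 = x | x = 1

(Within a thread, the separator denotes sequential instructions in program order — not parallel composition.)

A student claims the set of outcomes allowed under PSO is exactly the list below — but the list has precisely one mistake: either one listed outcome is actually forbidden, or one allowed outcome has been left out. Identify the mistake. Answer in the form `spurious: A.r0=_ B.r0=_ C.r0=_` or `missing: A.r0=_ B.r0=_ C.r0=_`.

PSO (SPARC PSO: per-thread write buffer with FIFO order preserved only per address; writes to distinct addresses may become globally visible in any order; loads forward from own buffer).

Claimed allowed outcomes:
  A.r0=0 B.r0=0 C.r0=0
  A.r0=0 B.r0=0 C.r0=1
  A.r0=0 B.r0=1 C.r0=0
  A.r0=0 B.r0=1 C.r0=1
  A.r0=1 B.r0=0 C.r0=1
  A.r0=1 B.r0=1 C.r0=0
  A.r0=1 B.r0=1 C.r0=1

outcome vector order: (A.r0,B.r0,C.r0)
PSO: 8 outcomes — {000; 001; 010; 011; 100; 101; 110; 111}
PSO∖claimed = {100}

missing: A.r0=1 B.r0=0 C.r0=0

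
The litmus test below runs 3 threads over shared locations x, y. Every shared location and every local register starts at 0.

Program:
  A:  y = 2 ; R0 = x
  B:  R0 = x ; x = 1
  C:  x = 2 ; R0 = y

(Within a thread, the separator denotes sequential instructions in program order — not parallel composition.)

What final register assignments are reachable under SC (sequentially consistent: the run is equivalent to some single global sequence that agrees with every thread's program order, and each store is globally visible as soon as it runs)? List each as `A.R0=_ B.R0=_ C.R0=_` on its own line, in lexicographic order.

A.R0=0 B.R0=0 C.R0=2
A.R0=0 B.R0=2 C.R0=2
A.R0=1 B.R0=0 C.R0=0
A.R0=1 B.R0=0 C.R0=2
A.R0=1 B.R0=2 C.R0=0
A.R0=1 B.R0=2 C.R0=2
A.R0=2 B.R0=0 C.R0=0
A.R0=2 B.R0=0 C.R0=2
A.R0=2 B.R0=2 C.R0=0
A.R0=2 B.R0=2 C.R0=2

outcome vector order: (A.R0,B.R0,C.R0)
|SC outcomes| = 10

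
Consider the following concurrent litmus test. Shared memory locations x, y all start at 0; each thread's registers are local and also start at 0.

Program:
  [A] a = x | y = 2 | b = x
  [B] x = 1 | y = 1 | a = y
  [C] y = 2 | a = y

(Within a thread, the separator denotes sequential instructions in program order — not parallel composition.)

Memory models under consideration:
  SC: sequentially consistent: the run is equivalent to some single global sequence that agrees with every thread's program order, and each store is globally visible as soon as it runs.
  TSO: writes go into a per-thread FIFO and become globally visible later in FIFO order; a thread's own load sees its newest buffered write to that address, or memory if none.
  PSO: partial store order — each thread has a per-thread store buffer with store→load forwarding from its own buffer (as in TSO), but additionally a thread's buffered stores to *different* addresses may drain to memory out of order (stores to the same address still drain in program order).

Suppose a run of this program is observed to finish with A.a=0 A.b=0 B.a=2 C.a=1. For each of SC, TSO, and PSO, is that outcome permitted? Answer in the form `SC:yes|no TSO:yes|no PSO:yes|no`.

SC:no TSO:yes PSO:yes

outcome vector order: (A.a,A.b,B.a,C.a)
under SC → 0011 0012 0022 0111 0112 0121 0122 1111 1112 1121 1122
under TSO → 0011 0012 0021 0022 0111 0112 0121 0122 1111 1112 1121 1122
under PSO → 0011 0012 0021 0022 0111 0112 0121 0122 1111 1112 1121 1122
target 0021 ∈ {TSO,PSO}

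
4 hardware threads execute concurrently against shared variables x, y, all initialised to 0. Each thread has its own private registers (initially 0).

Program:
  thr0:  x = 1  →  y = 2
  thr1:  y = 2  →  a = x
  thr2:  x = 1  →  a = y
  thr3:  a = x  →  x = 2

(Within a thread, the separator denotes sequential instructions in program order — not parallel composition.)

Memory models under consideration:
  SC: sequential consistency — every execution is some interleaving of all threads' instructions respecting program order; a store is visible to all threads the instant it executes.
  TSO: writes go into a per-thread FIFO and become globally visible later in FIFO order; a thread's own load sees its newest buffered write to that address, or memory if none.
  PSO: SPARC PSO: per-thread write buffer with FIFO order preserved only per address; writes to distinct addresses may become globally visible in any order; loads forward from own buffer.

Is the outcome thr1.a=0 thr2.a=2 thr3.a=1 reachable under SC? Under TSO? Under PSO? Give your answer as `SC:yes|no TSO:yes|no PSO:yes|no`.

SC:yes TSO:yes PSO:yes

outcome vector order: (thr1.a,thr2.a,thr3.a)
under SC → 020 021 100 101 120 121 200 201 220 221
under TSO → 000 001 020 021 100 101 120 121 200 201 220 221
under PSO → 000 001 020 021 100 101 120 121 200 201 220 221
target 021 ∈ {SC,TSO,PSO}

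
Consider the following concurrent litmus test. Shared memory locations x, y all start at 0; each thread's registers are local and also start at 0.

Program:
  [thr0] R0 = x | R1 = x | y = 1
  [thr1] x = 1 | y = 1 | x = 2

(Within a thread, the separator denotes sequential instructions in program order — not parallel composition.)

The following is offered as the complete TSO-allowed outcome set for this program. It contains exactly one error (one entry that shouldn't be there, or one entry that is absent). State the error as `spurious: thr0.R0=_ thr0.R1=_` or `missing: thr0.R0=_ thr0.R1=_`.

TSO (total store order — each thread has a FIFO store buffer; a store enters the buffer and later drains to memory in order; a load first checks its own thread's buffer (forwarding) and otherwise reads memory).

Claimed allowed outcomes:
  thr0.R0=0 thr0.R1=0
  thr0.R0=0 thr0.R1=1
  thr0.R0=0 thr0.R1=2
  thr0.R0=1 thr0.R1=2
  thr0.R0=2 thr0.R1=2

outcome vector order: (thr0.R0,thr0.R1)
under TSO → 00; 01; 02; 11; 12; 22
TSO∖claimed = {11}

missing: thr0.R0=1 thr0.R1=1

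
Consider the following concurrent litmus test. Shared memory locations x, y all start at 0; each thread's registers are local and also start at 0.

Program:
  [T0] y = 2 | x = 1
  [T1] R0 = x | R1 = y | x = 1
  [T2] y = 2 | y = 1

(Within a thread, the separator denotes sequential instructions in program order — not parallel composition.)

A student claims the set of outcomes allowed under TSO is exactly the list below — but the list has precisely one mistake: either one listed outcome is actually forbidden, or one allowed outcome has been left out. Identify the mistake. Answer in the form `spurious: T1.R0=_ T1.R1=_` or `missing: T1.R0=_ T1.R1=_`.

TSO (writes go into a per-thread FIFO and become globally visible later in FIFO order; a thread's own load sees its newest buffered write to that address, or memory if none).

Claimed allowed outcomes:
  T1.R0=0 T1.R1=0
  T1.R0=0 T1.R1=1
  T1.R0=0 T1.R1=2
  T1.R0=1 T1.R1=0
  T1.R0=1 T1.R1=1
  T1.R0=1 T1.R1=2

outcome vector order: (T1.R0,T1.R1)
TSO: 5 outcomes — {0/0, 0/1, 0/2, 1/1, 1/2}
claimed∖TSO = {1/0}

spurious: T1.R0=1 T1.R1=0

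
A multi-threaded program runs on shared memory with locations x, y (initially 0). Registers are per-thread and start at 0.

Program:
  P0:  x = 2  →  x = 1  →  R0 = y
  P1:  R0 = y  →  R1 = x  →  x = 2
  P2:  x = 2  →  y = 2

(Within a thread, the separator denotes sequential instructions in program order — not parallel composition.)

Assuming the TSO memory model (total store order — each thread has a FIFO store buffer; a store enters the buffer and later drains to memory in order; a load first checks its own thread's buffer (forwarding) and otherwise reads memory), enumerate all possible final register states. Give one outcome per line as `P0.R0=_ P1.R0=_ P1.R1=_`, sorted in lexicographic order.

P0.R0=0 P1.R0=0 P1.R1=0
P0.R0=0 P1.R0=0 P1.R1=1
P0.R0=0 P1.R0=0 P1.R1=2
P0.R0=0 P1.R0=2 P1.R1=1
P0.R0=0 P1.R0=2 P1.R1=2
P0.R0=2 P1.R0=0 P1.R1=0
P0.R0=2 P1.R0=0 P1.R1=1
P0.R0=2 P1.R0=0 P1.R1=2
P0.R0=2 P1.R0=2 P1.R1=1
P0.R0=2 P1.R0=2 P1.R1=2

outcome vector order: (P0.R0,P1.R0,P1.R1)
|TSO outcomes| = 10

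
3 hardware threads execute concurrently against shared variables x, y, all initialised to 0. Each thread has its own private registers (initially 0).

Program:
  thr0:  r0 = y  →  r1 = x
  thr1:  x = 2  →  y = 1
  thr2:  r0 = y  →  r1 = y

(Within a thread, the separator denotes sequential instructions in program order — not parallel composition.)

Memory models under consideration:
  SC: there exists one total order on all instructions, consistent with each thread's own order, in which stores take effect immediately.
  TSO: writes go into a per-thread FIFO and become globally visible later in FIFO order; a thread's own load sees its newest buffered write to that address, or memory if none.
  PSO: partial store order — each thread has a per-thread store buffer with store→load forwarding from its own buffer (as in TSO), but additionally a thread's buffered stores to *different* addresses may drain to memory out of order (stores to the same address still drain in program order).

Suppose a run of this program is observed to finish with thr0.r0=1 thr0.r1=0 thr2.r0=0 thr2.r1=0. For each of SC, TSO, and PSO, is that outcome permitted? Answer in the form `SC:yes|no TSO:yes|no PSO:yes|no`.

SC:no TSO:no PSO:yes

outcome vector order: (thr0.r0,thr0.r1,thr2.r0,thr2.r1)
[SC] allowed = {<0 0 0 0>, <0 0 0 1>, <0 0 1 1>, <0 2 0 0>, <0 2 0 1>, <0 2 1 1>, <1 2 0 0>, <1 2 0 1>, <1 2 1 1>}
[TSO] allowed = {<0 0 0 0>, <0 0 0 1>, <0 0 1 1>, <0 2 0 0>, <0 2 0 1>, <0 2 1 1>, <1 2 0 0>, <1 2 0 1>, <1 2 1 1>}
[PSO] allowed = {<0 0 0 0>, <0 0 0 1>, <0 0 1 1>, <0 2 0 0>, <0 2 0 1>, <0 2 1 1>, <1 0 0 0>, <1 0 0 1>, <1 0 1 1>, <1 2 0 0>, <1 2 0 1>, <1 2 1 1>}
target <1 0 0 0> ∈ {PSO}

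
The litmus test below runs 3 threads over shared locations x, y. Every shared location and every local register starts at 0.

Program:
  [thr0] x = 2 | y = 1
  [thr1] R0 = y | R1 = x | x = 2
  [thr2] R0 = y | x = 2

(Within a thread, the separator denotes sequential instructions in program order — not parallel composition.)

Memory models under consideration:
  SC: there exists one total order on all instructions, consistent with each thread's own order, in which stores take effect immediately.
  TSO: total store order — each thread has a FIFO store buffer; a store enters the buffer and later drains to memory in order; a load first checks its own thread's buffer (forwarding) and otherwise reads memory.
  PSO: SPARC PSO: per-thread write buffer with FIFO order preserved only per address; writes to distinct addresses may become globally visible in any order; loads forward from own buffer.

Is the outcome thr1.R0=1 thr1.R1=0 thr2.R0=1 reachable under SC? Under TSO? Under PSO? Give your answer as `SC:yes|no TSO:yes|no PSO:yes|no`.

SC:no TSO:no PSO:yes

outcome vector order: (thr1.R0,thr1.R1,thr2.R0)
under SC → <0 0 0> <0 0 1> <0 2 0> <0 2 1> <1 2 0> <1 2 1>
under TSO → <0 0 0> <0 0 1> <0 2 0> <0 2 1> <1 2 0> <1 2 1>
under PSO → <0 0 0> <0 0 1> <0 2 0> <0 2 1> <1 0 0> <1 0 1> <1 2 0> <1 2 1>
target <1 0 1> ∈ {PSO}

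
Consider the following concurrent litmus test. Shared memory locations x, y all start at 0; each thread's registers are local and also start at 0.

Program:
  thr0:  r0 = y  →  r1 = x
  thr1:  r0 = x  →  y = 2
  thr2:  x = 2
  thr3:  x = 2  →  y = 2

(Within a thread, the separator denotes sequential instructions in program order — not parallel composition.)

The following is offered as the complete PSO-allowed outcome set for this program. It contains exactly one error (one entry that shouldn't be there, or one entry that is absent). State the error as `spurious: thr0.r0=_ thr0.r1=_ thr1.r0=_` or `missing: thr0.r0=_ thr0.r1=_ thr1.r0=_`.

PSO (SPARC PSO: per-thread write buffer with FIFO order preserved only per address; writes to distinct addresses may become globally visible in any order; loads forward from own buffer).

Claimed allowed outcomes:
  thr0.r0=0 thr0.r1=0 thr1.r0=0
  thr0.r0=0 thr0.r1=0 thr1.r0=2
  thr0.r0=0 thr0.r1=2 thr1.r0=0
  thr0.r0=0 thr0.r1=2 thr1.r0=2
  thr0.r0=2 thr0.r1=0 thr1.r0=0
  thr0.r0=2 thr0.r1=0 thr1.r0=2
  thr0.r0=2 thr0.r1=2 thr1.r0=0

outcome vector order: (thr0.r0,thr0.r1,thr1.r0)
under PSO → 0/0/0 0/0/2 0/2/0 0/2/2 2/0/0 2/0/2 2/2/0 2/2/2
PSO∖claimed = {2/2/2}

missing: thr0.r0=2 thr0.r1=2 thr1.r0=2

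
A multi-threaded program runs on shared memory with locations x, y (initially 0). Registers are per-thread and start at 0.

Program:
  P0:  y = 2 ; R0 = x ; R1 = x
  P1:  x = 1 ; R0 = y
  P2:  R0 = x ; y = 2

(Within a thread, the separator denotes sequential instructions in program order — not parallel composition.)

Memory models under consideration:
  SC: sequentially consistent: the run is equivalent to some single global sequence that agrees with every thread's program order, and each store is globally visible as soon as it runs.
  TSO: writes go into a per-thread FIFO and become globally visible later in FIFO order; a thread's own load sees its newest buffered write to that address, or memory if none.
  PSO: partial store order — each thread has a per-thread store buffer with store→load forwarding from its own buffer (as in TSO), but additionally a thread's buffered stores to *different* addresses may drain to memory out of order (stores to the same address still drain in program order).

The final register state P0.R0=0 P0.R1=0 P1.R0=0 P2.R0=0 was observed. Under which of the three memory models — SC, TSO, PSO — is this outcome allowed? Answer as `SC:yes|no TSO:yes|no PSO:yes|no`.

SC:no TSO:yes PSO:yes

outcome vector order: (P0.R0,P0.R1,P1.R0,P2.R0)
SC: 8 outcomes — {(0,0,2,0); (0,0,2,1); (0,1,2,0); (0,1,2,1); (1,1,0,0); (1,1,0,1); (1,1,2,0); (1,1,2,1)}
TSO: 12 outcomes — {(0,0,0,0); (0,0,0,1); (0,0,2,0); (0,0,2,1); (0,1,0,0); (0,1,0,1); (0,1,2,0); (0,1,2,1); (1,1,0,0); (1,1,0,1); (1,1,2,0); (1,1,2,1)}
PSO: 12 outcomes — {(0,0,0,0); (0,0,0,1); (0,0,2,0); (0,0,2,1); (0,1,0,0); (0,1,0,1); (0,1,2,0); (0,1,2,1); (1,1,0,0); (1,1,0,1); (1,1,2,0); (1,1,2,1)}
target (0,0,0,0) ∈ {TSO,PSO}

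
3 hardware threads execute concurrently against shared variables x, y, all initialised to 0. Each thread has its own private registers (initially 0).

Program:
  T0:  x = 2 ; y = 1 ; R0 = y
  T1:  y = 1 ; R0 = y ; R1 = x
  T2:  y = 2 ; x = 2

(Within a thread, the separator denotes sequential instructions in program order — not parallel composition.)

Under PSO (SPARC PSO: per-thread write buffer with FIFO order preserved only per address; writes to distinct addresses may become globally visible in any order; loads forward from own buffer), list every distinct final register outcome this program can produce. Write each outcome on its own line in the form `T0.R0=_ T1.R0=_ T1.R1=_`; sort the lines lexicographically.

outcome vector order: (T0.R0,T1.R0,T1.R1)
|PSO outcomes| = 8

T0.R0=1 T1.R0=1 T1.R1=0
T0.R0=1 T1.R0=1 T1.R1=2
T0.R0=1 T1.R0=2 T1.R1=0
T0.R0=1 T1.R0=2 T1.R1=2
T0.R0=2 T1.R0=1 T1.R1=0
T0.R0=2 T1.R0=1 T1.R1=2
T0.R0=2 T1.R0=2 T1.R1=0
T0.R0=2 T1.R0=2 T1.R1=2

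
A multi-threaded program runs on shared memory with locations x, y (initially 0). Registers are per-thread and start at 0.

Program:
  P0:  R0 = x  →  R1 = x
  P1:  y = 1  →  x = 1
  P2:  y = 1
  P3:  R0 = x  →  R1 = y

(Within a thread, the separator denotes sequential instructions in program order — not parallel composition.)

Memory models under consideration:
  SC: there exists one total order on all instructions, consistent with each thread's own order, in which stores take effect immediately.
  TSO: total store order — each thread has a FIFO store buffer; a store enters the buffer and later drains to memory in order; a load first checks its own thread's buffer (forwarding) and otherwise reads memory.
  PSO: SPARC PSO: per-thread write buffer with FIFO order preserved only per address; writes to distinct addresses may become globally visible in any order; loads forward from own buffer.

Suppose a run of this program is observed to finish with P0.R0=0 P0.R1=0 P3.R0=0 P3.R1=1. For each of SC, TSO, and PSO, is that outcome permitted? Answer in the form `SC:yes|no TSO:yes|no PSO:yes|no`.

outcome vector order: (P0.R0,P0.R1,P3.R0,P3.R1)
under SC → 0000; 0001; 0011; 0100; 0101; 0111; 1100; 1101; 1111
under TSO → 0000; 0001; 0011; 0100; 0101; 0111; 1100; 1101; 1111
under PSO → 0000; 0001; 0010; 0011; 0100; 0101; 0110; 0111; 1100; 1101; 1110; 1111
target 0001 ∈ {SC,TSO,PSO}

SC:yes TSO:yes PSO:yes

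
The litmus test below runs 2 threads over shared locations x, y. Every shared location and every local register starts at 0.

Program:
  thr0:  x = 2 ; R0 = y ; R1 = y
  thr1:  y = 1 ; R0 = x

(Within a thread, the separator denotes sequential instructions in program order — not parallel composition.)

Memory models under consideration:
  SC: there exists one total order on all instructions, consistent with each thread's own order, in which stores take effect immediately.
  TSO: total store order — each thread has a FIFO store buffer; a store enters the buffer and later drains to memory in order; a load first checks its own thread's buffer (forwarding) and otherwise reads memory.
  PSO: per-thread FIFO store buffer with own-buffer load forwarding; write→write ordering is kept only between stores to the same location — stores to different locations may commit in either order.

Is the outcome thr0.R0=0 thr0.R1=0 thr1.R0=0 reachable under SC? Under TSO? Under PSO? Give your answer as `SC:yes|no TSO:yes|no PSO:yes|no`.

outcome vector order: (thr0.R0,thr0.R1,thr1.R0)
SC (4): 0/0/2 0/1/2 1/1/0 1/1/2
TSO (6): 0/0/0 0/0/2 0/1/0 0/1/2 1/1/0 1/1/2
PSO (6): 0/0/0 0/0/2 0/1/0 0/1/2 1/1/0 1/1/2
target 0/0/0 ∈ {TSO,PSO}

SC:no TSO:yes PSO:yes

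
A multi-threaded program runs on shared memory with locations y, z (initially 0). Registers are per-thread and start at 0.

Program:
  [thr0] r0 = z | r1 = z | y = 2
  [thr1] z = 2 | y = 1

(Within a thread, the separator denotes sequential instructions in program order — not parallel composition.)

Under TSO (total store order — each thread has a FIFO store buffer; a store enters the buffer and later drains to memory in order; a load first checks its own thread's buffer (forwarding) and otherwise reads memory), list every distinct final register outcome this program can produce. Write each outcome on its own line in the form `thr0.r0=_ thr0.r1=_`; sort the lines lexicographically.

thr0.r0=0 thr0.r1=0
thr0.r0=0 thr0.r1=2
thr0.r0=2 thr0.r1=2

outcome vector order: (thr0.r0,thr0.r1)
|TSO outcomes| = 3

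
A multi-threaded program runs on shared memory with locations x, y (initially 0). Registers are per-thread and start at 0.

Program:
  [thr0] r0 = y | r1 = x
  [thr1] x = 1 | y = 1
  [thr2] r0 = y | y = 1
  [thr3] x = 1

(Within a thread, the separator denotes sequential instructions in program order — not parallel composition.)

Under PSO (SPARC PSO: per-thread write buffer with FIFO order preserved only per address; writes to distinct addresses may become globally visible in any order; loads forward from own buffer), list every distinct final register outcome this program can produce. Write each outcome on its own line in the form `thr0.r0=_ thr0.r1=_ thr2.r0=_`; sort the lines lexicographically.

thr0.r0=0 thr0.r1=0 thr2.r0=0
thr0.r0=0 thr0.r1=0 thr2.r0=1
thr0.r0=0 thr0.r1=1 thr2.r0=0
thr0.r0=0 thr0.r1=1 thr2.r0=1
thr0.r0=1 thr0.r1=0 thr2.r0=0
thr0.r0=1 thr0.r1=0 thr2.r0=1
thr0.r0=1 thr0.r1=1 thr2.r0=0
thr0.r0=1 thr0.r1=1 thr2.r0=1

outcome vector order: (thr0.r0,thr0.r1,thr2.r0)
|PSO outcomes| = 8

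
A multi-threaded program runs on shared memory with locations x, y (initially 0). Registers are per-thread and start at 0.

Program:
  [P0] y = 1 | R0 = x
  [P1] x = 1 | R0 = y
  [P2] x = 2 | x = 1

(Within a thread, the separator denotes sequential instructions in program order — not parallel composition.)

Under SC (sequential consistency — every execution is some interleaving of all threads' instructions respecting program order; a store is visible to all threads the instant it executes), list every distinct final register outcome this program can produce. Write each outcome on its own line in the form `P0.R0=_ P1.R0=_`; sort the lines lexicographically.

P0.R0=0 P1.R0=1
P0.R0=1 P1.R0=0
P0.R0=1 P1.R0=1
P0.R0=2 P1.R0=0
P0.R0=2 P1.R0=1

outcome vector order: (P0.R0,P1.R0)
|SC outcomes| = 5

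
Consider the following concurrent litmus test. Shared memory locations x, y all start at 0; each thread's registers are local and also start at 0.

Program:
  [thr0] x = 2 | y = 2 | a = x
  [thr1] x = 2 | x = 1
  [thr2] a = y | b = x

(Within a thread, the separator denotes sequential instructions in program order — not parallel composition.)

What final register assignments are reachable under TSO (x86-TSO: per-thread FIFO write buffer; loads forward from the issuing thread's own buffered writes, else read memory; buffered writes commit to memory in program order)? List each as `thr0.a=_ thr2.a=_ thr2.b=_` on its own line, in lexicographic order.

outcome vector order: (thr0.a,thr2.a,thr2.b)
|TSO outcomes| = 10

thr0.a=1 thr2.a=0 thr2.b=0
thr0.a=1 thr2.a=0 thr2.b=1
thr0.a=1 thr2.a=0 thr2.b=2
thr0.a=1 thr2.a=2 thr2.b=1
thr0.a=1 thr2.a=2 thr2.b=2
thr0.a=2 thr2.a=0 thr2.b=0
thr0.a=2 thr2.a=0 thr2.b=1
thr0.a=2 thr2.a=0 thr2.b=2
thr0.a=2 thr2.a=2 thr2.b=1
thr0.a=2 thr2.a=2 thr2.b=2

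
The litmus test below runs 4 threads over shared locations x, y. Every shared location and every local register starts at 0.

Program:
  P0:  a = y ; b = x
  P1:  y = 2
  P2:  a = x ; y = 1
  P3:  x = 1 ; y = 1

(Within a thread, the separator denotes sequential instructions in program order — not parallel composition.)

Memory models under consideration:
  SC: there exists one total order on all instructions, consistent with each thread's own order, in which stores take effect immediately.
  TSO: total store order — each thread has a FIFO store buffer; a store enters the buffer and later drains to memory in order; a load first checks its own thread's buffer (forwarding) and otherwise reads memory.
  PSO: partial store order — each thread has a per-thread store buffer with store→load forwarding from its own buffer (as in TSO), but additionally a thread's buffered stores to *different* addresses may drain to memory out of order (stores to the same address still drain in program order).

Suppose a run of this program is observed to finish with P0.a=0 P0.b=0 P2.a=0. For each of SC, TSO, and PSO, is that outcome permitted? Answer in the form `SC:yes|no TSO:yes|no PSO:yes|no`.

outcome vector order: (P0.a,P0.b,P2.a)
SC (11): <0 0 0> <0 0 1> <0 1 0> <0 1 1> <1 0 0> <1 1 0> <1 1 1> <2 0 0> <2 0 1> <2 1 0> <2 1 1>
TSO (11): <0 0 0> <0 0 1> <0 1 0> <0 1 1> <1 0 0> <1 1 0> <1 1 1> <2 0 0> <2 0 1> <2 1 0> <2 1 1>
PSO (12): <0 0 0> <0 0 1> <0 1 0> <0 1 1> <1 0 0> <1 0 1> <1 1 0> <1 1 1> <2 0 0> <2 0 1> <2 1 0> <2 1 1>
target <0 0 0> ∈ {SC,TSO,PSO}

SC:yes TSO:yes PSO:yes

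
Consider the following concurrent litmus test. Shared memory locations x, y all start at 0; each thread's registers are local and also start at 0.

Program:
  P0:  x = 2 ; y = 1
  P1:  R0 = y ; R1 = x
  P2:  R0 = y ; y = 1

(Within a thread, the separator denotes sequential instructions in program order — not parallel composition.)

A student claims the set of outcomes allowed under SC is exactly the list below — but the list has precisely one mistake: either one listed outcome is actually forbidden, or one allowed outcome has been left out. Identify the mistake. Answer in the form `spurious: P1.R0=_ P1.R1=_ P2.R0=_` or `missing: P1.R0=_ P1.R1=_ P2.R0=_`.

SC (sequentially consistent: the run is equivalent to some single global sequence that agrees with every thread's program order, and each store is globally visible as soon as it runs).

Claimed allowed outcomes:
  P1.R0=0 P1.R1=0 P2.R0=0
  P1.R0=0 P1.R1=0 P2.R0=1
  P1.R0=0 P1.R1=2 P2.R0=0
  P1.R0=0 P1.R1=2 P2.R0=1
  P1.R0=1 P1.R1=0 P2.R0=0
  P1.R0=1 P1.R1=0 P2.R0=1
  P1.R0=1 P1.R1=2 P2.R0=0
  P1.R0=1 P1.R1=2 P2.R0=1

spurious: P1.R0=1 P1.R1=0 P2.R0=1

outcome vector order: (P1.R0,P1.R1,P2.R0)
SC (7): <0 0 0>, <0 0 1>, <0 2 0>, <0 2 1>, <1 0 0>, <1 2 0>, <1 2 1>
claimed∖SC = {<1 0 1>}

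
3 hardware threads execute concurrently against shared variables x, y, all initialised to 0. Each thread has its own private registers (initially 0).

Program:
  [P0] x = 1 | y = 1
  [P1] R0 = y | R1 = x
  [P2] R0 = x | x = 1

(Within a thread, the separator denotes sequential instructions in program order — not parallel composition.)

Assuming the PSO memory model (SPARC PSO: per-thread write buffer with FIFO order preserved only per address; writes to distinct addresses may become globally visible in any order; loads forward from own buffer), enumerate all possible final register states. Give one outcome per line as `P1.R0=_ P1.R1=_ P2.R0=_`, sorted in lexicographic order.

outcome vector order: (P1.R0,P1.R1,P2.R0)
|PSO outcomes| = 8

P1.R0=0 P1.R1=0 P2.R0=0
P1.R0=0 P1.R1=0 P2.R0=1
P1.R0=0 P1.R1=1 P2.R0=0
P1.R0=0 P1.R1=1 P2.R0=1
P1.R0=1 P1.R1=0 P2.R0=0
P1.R0=1 P1.R1=0 P2.R0=1
P1.R0=1 P1.R1=1 P2.R0=0
P1.R0=1 P1.R1=1 P2.R0=1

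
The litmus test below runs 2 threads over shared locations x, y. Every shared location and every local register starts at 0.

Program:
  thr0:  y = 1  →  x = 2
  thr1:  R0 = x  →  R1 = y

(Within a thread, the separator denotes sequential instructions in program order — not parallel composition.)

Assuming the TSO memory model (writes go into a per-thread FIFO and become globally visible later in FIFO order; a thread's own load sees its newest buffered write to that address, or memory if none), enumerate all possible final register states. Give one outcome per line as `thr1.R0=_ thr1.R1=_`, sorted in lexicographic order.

thr1.R0=0 thr1.R1=0
thr1.R0=0 thr1.R1=1
thr1.R0=2 thr1.R1=1

outcome vector order: (thr1.R0,thr1.R1)
|TSO outcomes| = 3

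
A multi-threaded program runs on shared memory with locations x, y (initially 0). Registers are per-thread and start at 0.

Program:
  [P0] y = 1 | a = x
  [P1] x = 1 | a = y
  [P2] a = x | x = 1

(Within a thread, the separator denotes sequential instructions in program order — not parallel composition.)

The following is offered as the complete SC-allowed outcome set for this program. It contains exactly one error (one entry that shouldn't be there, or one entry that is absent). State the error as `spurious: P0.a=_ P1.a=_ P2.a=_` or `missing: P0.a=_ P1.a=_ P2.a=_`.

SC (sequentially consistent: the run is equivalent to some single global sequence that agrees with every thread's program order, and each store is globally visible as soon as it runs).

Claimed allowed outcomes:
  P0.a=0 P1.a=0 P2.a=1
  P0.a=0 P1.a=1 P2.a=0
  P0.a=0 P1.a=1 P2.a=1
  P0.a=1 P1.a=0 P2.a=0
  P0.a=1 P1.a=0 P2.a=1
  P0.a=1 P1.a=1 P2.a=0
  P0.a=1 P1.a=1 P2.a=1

outcome vector order: (P0.a,P1.a,P2.a)
[SC] allowed = {<0 1 0>; <0 1 1>; <1 0 0>; <1 0 1>; <1 1 0>; <1 1 1>}
claimed∖SC = {<0 0 1>}

spurious: P0.a=0 P1.a=0 P2.a=1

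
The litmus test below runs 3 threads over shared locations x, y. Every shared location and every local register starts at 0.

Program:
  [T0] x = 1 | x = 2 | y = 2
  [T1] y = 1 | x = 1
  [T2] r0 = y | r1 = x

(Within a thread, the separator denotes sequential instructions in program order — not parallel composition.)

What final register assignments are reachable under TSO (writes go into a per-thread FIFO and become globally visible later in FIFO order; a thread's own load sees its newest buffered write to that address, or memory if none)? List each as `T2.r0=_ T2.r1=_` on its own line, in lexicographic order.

T2.r0=0 T2.r1=0
T2.r0=0 T2.r1=1
T2.r0=0 T2.r1=2
T2.r0=1 T2.r1=0
T2.r0=1 T2.r1=1
T2.r0=1 T2.r1=2
T2.r0=2 T2.r1=1
T2.r0=2 T2.r1=2

outcome vector order: (T2.r0,T2.r1)
|TSO outcomes| = 8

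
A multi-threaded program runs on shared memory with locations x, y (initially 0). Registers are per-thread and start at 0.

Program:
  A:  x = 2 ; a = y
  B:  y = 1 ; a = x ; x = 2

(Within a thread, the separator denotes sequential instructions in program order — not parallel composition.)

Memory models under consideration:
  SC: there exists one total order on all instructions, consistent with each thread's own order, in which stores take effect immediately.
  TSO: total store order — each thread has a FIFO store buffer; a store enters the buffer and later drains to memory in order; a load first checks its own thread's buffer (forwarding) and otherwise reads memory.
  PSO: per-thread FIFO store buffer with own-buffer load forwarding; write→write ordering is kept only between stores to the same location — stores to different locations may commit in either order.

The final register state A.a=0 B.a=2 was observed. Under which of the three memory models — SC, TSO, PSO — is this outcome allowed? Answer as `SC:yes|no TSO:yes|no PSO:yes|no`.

SC:yes TSO:yes PSO:yes

outcome vector order: (A.a,B.a)
SC: 3 outcomes — {0/2 1/0 1/2}
TSO: 4 outcomes — {0/0 0/2 1/0 1/2}
PSO: 4 outcomes — {0/0 0/2 1/0 1/2}
target 0/2 ∈ {SC,TSO,PSO}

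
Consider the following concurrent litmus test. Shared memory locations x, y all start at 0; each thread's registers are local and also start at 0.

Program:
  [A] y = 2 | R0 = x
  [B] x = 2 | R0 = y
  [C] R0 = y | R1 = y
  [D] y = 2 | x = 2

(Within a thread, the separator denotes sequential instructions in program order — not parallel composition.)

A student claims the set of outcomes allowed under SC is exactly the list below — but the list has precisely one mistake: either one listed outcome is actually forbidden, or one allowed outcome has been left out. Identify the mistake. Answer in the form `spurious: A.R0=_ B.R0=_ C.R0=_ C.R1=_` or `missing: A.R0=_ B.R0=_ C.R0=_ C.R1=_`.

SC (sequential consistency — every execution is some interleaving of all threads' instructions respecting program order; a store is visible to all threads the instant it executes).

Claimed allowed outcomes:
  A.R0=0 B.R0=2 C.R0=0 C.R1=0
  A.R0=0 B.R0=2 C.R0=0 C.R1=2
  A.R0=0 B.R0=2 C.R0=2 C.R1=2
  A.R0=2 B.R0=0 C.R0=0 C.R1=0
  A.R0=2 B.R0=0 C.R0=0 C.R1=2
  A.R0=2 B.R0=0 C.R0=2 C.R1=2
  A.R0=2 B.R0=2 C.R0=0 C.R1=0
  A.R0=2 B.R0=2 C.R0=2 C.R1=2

outcome vector order: (A.R0,B.R0,C.R0,C.R1)
under SC → 0200, 0202, 0222, 2000, 2002, 2022, 2200, 2202, 2222
SC∖claimed = {2202}

missing: A.R0=2 B.R0=2 C.R0=0 C.R1=2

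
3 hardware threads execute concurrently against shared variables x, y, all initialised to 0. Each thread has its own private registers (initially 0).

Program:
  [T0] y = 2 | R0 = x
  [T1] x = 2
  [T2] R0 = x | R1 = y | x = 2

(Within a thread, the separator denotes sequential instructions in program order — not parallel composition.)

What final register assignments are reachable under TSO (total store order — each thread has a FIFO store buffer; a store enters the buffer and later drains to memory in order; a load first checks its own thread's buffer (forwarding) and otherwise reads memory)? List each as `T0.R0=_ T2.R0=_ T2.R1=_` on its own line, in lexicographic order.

T0.R0=0 T2.R0=0 T2.R1=0
T0.R0=0 T2.R0=0 T2.R1=2
T0.R0=0 T2.R0=2 T2.R1=0
T0.R0=0 T2.R0=2 T2.R1=2
T0.R0=2 T2.R0=0 T2.R1=0
T0.R0=2 T2.R0=0 T2.R1=2
T0.R0=2 T2.R0=2 T2.R1=0
T0.R0=2 T2.R0=2 T2.R1=2

outcome vector order: (T0.R0,T2.R0,T2.R1)
|TSO outcomes| = 8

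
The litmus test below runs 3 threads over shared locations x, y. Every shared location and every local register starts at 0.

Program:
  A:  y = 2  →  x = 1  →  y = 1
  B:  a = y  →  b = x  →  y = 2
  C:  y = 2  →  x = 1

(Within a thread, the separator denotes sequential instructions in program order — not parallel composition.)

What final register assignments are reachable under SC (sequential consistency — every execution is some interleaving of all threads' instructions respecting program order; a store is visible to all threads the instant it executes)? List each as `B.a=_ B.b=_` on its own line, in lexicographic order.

B.a=0 B.b=0
B.a=0 B.b=1
B.a=1 B.b=1
B.a=2 B.b=0
B.a=2 B.b=1

outcome vector order: (B.a,B.b)
|SC outcomes| = 5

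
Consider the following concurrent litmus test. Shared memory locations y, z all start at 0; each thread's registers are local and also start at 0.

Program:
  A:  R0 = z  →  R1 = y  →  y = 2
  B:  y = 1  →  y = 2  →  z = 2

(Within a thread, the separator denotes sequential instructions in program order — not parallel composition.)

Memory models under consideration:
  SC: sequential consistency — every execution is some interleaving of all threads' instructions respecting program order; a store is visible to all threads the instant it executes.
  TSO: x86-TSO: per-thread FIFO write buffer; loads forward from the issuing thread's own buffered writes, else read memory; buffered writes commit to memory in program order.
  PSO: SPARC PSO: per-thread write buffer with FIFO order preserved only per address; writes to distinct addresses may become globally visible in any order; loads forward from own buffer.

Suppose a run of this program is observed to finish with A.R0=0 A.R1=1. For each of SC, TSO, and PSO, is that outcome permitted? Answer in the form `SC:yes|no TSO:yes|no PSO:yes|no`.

SC:yes TSO:yes PSO:yes

outcome vector order: (A.R0,A.R1)
SC: 4 outcomes — {(0,0) (0,1) (0,2) (2,2)}
TSO: 4 outcomes — {(0,0) (0,1) (0,2) (2,2)}
PSO: 6 outcomes — {(0,0) (0,1) (0,2) (2,0) (2,1) (2,2)}
target (0,1) ∈ {SC,TSO,PSO}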